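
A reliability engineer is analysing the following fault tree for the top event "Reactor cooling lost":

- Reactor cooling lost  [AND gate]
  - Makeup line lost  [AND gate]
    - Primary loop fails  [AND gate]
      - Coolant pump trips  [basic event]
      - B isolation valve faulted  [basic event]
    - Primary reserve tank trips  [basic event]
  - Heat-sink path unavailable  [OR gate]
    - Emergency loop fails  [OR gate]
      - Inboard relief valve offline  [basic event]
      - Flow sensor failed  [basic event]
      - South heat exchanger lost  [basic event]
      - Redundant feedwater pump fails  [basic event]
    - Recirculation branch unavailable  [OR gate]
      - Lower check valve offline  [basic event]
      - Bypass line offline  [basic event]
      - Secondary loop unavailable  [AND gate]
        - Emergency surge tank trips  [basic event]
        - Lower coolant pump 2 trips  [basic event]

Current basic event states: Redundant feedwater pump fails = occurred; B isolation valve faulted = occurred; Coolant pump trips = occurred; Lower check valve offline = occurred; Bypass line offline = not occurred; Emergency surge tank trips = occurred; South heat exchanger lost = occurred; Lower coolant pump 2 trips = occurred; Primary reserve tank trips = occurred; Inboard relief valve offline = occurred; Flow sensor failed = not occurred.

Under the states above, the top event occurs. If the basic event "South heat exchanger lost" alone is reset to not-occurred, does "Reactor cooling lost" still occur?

Yes

Counterfactual: set "South heat exchanger lost" to not occurred.
Primary loop fails [AND]: Coolant pump trips=occurs, B isolation valve faulted=occurs → all inputs occur → occurs.
Makeup line lost [AND]: Primary loop fails=occurs, Primary reserve tank trips=occurs → all inputs occur → occurs.
Emergency loop fails [OR]: Inboard relief valve offline=occurs, Flow sensor failed=not, South heat exchanger lost=not, Redundant feedwater pump fails=occurs → at least one input occurs → occurs.
Secondary loop unavailable [AND]: Emergency surge tank trips=occurs, Lower coolant pump 2 trips=occurs → all inputs occur → occurs.
Recirculation branch unavailable [OR]: Lower check valve offline=occurs, Bypass line offline=not, Secondary loop unavailable=occurs → at least one input occurs → occurs.
Heat-sink path unavailable [OR]: Emergency loop fails=occurs, Recirculation branch unavailable=occurs → at least one input occurs → occurs.
Reactor cooling lost [AND]: Makeup line lost=occurs, Heat-sink path unavailable=occurs → all inputs occur → occurs.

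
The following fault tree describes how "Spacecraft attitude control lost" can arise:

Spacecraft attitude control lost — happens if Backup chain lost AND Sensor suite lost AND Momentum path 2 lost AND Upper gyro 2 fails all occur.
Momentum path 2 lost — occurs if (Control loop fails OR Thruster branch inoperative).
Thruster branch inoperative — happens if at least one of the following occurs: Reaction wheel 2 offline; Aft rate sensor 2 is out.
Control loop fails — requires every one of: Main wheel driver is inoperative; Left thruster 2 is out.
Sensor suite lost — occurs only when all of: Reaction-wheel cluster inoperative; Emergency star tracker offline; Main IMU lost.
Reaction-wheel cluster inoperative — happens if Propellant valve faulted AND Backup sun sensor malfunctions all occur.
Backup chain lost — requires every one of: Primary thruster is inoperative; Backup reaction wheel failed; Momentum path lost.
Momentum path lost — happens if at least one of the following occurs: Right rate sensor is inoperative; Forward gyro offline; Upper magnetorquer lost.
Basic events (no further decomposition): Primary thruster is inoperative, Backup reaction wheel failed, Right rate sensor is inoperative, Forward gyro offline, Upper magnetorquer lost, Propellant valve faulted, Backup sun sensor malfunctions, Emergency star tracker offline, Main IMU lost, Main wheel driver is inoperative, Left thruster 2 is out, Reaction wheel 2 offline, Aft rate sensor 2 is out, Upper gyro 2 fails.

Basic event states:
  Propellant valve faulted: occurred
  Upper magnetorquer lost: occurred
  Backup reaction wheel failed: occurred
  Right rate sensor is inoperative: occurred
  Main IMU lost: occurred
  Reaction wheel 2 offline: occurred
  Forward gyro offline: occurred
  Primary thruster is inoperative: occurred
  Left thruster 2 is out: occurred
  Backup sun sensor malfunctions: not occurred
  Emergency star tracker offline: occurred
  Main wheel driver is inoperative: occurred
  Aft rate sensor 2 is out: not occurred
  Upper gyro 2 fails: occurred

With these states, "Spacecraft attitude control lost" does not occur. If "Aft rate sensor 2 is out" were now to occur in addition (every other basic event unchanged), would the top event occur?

Counterfactual: set "Aft rate sensor 2 is out" to occurred.
Momentum path lost [OR]: Right rate sensor is inoperative=occurs, Forward gyro offline=occurs, Upper magnetorquer lost=occurs → at least one input occurs → occurs.
Backup chain lost [AND]: Primary thruster is inoperative=occurs, Backup reaction wheel failed=occurs, Momentum path lost=occurs → all inputs occur → occurs.
Reaction-wheel cluster inoperative [AND]: Propellant valve faulted=occurs, Backup sun sensor malfunctions=not → not all inputs occur → does not occur.
Sensor suite lost [AND]: Reaction-wheel cluster inoperative=not, Emergency star tracker offline=occurs, Main IMU lost=occurs → not all inputs occur → does not occur.
Control loop fails [AND]: Main wheel driver is inoperative=occurs, Left thruster 2 is out=occurs → all inputs occur → occurs.
Thruster branch inoperative [OR]: Reaction wheel 2 offline=occurs, Aft rate sensor 2 is out=occurs → at least one input occurs → occurs.
Momentum path 2 lost [OR]: Control loop fails=occurs, Thruster branch inoperative=occurs → at least one input occurs → occurs.
Spacecraft attitude control lost [AND]: Backup chain lost=occurs, Sensor suite lost=not, Momentum path 2 lost=occurs, Upper gyro 2 fails=occurs → not all inputs occur → does not occur.

No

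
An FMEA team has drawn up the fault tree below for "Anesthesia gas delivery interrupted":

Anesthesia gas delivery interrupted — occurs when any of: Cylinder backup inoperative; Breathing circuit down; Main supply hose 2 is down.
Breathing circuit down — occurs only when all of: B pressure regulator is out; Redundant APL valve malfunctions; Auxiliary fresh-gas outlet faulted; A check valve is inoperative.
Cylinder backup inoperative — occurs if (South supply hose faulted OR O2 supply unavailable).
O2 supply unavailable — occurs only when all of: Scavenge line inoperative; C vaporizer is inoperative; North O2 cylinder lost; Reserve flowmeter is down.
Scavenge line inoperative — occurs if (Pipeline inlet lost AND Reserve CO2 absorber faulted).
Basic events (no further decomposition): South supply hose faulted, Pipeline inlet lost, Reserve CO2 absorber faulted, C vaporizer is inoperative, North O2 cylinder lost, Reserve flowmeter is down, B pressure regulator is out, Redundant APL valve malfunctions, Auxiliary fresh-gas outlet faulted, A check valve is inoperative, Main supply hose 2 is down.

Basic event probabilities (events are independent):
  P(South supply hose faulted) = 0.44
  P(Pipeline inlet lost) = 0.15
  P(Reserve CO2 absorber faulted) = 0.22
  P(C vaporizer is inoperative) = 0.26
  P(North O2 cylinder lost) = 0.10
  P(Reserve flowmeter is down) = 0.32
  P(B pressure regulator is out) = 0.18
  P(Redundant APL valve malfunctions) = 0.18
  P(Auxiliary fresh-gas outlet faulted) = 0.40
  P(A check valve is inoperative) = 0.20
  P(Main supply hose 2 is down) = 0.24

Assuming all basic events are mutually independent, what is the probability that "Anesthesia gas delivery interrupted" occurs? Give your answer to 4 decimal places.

P(Scavenge line inoperative) [AND] = 0.15 × 0.22 = 0.033000
P(O2 supply unavailable) [AND] = 0.033000 × 0.26 × 0.10 × 0.32 = 0.000275
P(Cylinder backup inoperative) [OR] = 1 − (1−0.44) × (1−0.000275) = 0.440154
P(Breathing circuit down) [AND] = 0.18 × 0.18 × 0.40 × 0.20 = 0.002592
P(Anesthesia gas delivery interrupted) [OR] = 1 − (1−0.440154) × (1−0.002592) × (1−0.24) = 0.575620
Rounded to 4 decimal places: P(Anesthesia gas delivery interrupted) ≈ 0.5756.

0.5756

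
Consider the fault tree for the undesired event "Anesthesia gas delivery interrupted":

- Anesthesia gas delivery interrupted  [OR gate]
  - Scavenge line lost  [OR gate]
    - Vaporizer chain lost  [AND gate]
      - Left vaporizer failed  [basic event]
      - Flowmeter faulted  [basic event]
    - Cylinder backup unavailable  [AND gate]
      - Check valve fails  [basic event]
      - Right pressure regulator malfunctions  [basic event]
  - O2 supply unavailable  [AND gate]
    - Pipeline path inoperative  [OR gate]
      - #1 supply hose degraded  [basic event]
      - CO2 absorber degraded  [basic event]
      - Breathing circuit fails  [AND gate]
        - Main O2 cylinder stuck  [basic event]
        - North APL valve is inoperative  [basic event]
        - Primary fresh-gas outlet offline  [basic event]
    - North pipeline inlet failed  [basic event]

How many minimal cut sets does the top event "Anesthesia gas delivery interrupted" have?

Vaporizer chain lost [AND]: one cut set from each child combined → 1 × 1 = 1 cut set(s).
Cylinder backup unavailable [AND]: one cut set from each child combined → 1 × 1 = 1 cut set(s).
Scavenge line lost [OR]: union of children's cut sets → 2 cut set(s).
Breathing circuit fails [AND]: one cut set from each child combined → 1 × 1 × 1 = 1 cut set(s).
Pipeline path inoperative [OR]: union of children's cut sets → 3 cut set(s).
O2 supply unavailable [AND]: one cut set from each child combined → 3 × 1 = 3 cut set(s).
Anesthesia gas delivery interrupted [OR]: union of children's cut sets → 5 cut set(s).
Minimal cut sets: {Flowmeter faulted, Left vaporizer failed}; {Check valve fails, Right pressure regulator malfunctions}; {#1 supply hose degraded, North pipeline inlet failed}; {CO2 absorber degraded, North pipeline inlet failed}; {Main O2 cylinder stuck, North APL valve is inoperative, North pipeline inlet failed, Primary fresh-gas outlet offline}.

5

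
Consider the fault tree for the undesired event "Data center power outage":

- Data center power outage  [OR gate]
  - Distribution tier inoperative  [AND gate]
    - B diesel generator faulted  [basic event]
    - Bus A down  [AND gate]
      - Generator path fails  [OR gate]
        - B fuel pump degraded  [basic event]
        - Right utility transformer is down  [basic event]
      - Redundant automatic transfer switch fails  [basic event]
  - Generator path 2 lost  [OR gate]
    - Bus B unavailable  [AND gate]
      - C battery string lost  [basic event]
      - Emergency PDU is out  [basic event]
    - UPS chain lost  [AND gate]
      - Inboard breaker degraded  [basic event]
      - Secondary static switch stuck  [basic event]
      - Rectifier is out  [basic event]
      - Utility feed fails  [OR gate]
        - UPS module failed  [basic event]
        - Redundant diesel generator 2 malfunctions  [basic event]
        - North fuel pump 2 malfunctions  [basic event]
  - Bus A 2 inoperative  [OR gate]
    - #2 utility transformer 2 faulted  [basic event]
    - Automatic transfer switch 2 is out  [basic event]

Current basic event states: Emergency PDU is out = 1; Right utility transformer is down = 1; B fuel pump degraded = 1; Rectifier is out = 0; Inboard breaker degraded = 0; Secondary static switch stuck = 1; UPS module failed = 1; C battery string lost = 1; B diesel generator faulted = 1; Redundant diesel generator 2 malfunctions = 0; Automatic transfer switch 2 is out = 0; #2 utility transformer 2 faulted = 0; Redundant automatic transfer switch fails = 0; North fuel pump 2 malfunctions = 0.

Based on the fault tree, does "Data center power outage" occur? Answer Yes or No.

Generator path fails [OR]: B fuel pump degraded=occurs, Right utility transformer is down=occurs → at least one input occurs → occurs.
Bus A down [AND]: Generator path fails=occurs, Redundant automatic transfer switch fails=not → not all inputs occur → does not occur.
Distribution tier inoperative [AND]: B diesel generator faulted=occurs, Bus A down=not → not all inputs occur → does not occur.
Bus B unavailable [AND]: C battery string lost=occurs, Emergency PDU is out=occurs → all inputs occur → occurs.
Utility feed fails [OR]: UPS module failed=occurs, Redundant diesel generator 2 malfunctions=not, North fuel pump 2 malfunctions=not → at least one input occurs → occurs.
UPS chain lost [AND]: Inboard breaker degraded=not, Secondary static switch stuck=occurs, Rectifier is out=not, Utility feed fails=occurs → not all inputs occur → does not occur.
Generator path 2 lost [OR]: Bus B unavailable=occurs, UPS chain lost=not → at least one input occurs → occurs.
Bus A 2 inoperative [OR]: #2 utility transformer 2 faulted=not, Automatic transfer switch 2 is out=not → no input occurs → does not occur.
Data center power outage [OR]: Distribution tier inoperative=not, Generator path 2 lost=occurs, Bus A 2 inoperative=not → at least one input occurs → occurs.

Yes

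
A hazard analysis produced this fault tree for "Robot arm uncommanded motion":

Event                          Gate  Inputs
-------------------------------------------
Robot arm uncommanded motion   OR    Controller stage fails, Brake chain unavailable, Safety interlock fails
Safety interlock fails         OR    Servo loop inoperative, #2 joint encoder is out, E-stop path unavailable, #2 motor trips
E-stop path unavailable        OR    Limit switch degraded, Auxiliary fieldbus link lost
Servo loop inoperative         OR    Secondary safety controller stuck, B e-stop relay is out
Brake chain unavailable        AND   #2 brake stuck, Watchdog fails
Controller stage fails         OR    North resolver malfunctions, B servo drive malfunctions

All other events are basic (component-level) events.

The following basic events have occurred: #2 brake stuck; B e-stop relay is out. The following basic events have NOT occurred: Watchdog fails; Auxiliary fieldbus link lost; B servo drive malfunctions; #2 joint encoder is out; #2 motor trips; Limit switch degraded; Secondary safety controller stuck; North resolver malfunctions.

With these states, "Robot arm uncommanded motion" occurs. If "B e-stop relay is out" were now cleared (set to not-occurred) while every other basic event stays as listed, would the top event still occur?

Counterfactual: set "B e-stop relay is out" to not occurred.
Controller stage fails [OR]: North resolver malfunctions=not, B servo drive malfunctions=not → no input occurs → does not occur.
Brake chain unavailable [AND]: #2 brake stuck=occurs, Watchdog fails=not → not all inputs occur → does not occur.
Servo loop inoperative [OR]: Secondary safety controller stuck=not, B e-stop relay is out=not → no input occurs → does not occur.
E-stop path unavailable [OR]: Limit switch degraded=not, Auxiliary fieldbus link lost=not → no input occurs → does not occur.
Safety interlock fails [OR]: Servo loop inoperative=not, #2 joint encoder is out=not, E-stop path unavailable=not, #2 motor trips=not → no input occurs → does not occur.
Robot arm uncommanded motion [OR]: Controller stage fails=not, Brake chain unavailable=not, Safety interlock fails=not → no input occurs → does not occur.

No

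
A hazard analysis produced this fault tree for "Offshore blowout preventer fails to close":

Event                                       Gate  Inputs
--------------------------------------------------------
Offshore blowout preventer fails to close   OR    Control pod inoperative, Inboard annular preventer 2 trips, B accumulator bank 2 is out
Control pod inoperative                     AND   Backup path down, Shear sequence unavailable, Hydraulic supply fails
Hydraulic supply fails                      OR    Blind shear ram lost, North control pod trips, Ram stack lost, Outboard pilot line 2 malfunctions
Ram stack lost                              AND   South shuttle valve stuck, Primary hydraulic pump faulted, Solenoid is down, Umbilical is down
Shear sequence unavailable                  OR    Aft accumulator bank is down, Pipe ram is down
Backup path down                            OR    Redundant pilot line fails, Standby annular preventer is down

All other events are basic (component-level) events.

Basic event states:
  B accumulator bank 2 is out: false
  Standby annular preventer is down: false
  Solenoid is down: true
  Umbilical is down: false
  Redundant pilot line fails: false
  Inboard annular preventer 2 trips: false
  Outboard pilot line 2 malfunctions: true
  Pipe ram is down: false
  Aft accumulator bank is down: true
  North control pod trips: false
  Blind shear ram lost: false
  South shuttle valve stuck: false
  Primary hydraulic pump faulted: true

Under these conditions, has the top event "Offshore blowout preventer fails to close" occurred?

No

Backup path down [OR]: Redundant pilot line fails=not, Standby annular preventer is down=not → no input occurs → does not occur.
Shear sequence unavailable [OR]: Aft accumulator bank is down=occurs, Pipe ram is down=not → at least one input occurs → occurs.
Ram stack lost [AND]: South shuttle valve stuck=not, Primary hydraulic pump faulted=occurs, Solenoid is down=occurs, Umbilical is down=not → not all inputs occur → does not occur.
Hydraulic supply fails [OR]: Blind shear ram lost=not, North control pod trips=not, Ram stack lost=not, Outboard pilot line 2 malfunctions=occurs → at least one input occurs → occurs.
Control pod inoperative [AND]: Backup path down=not, Shear sequence unavailable=occurs, Hydraulic supply fails=occurs → not all inputs occur → does not occur.
Offshore blowout preventer fails to close [OR]: Control pod inoperative=not, Inboard annular preventer 2 trips=not, B accumulator bank 2 is out=not → no input occurs → does not occur.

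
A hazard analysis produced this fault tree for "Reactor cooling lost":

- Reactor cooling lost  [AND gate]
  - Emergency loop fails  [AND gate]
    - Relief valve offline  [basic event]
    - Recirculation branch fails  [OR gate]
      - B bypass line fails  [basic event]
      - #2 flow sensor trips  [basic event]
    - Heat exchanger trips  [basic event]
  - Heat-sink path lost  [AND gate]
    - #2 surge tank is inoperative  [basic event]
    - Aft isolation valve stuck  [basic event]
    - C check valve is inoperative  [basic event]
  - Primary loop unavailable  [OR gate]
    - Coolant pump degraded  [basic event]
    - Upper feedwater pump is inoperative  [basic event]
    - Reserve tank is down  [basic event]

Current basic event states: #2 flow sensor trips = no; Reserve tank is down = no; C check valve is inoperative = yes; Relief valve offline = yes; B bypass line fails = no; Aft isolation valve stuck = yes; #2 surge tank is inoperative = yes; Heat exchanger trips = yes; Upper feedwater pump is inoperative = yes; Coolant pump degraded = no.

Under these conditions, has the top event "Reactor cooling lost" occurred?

No

Recirculation branch fails [OR]: B bypass line fails=not, #2 flow sensor trips=not → no input occurs → does not occur.
Emergency loop fails [AND]: Relief valve offline=occurs, Recirculation branch fails=not, Heat exchanger trips=occurs → not all inputs occur → does not occur.
Heat-sink path lost [AND]: #2 surge tank is inoperative=occurs, Aft isolation valve stuck=occurs, C check valve is inoperative=occurs → all inputs occur → occurs.
Primary loop unavailable [OR]: Coolant pump degraded=not, Upper feedwater pump is inoperative=occurs, Reserve tank is down=not → at least one input occurs → occurs.
Reactor cooling lost [AND]: Emergency loop fails=not, Heat-sink path lost=occurs, Primary loop unavailable=occurs → not all inputs occur → does not occur.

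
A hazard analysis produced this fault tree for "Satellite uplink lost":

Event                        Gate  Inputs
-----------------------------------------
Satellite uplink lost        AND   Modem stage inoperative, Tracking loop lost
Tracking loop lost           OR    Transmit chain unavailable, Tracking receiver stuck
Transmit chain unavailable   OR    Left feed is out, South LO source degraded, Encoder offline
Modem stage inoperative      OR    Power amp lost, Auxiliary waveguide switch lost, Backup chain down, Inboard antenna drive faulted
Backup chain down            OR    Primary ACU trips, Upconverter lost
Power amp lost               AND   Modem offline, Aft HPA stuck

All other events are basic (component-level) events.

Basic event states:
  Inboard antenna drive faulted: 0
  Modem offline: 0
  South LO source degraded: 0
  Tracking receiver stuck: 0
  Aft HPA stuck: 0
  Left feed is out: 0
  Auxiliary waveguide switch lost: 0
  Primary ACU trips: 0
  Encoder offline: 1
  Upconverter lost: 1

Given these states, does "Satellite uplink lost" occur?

Yes

Power amp lost [AND]: Modem offline=not, Aft HPA stuck=not → not all inputs occur → does not occur.
Backup chain down [OR]: Primary ACU trips=not, Upconverter lost=occurs → at least one input occurs → occurs.
Modem stage inoperative [OR]: Power amp lost=not, Auxiliary waveguide switch lost=not, Backup chain down=occurs, Inboard antenna drive faulted=not → at least one input occurs → occurs.
Transmit chain unavailable [OR]: Left feed is out=not, South LO source degraded=not, Encoder offline=occurs → at least one input occurs → occurs.
Tracking loop lost [OR]: Transmit chain unavailable=occurs, Tracking receiver stuck=not → at least one input occurs → occurs.
Satellite uplink lost [AND]: Modem stage inoperative=occurs, Tracking loop lost=occurs → all inputs occur → occurs.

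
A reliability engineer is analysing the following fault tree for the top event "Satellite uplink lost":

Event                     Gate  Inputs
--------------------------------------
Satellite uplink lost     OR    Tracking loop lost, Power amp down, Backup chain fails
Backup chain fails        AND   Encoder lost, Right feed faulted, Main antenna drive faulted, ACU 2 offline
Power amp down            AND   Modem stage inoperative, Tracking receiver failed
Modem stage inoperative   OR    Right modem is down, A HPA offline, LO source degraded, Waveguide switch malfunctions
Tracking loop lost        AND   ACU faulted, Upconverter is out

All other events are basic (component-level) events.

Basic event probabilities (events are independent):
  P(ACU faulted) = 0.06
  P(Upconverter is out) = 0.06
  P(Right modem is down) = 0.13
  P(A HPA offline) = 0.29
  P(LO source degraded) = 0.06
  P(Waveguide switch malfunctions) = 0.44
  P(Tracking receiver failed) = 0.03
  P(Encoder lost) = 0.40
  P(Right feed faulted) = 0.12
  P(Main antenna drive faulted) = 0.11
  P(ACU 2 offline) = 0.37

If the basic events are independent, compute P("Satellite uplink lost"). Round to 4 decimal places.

0.0257

P(Tracking loop lost) [AND] = 0.06 × 0.06 = 0.003600
P(Modem stage inoperative) [OR] = 1 − (1−0.13) × (1−0.29) × (1−0.06) × (1−0.44) = 0.674843
P(Power amp down) [AND] = 0.674843 × 0.03 = 0.020245
P(Backup chain fails) [AND] = 0.40 × 0.12 × 0.11 × 0.37 = 0.001954
P(Satellite uplink lost) [OR] = 1 − (1−0.003600) × (1−0.020245) × (1−0.001954) = 0.025680
Rounded to 4 decimal places: P(Satellite uplink lost) ≈ 0.0257.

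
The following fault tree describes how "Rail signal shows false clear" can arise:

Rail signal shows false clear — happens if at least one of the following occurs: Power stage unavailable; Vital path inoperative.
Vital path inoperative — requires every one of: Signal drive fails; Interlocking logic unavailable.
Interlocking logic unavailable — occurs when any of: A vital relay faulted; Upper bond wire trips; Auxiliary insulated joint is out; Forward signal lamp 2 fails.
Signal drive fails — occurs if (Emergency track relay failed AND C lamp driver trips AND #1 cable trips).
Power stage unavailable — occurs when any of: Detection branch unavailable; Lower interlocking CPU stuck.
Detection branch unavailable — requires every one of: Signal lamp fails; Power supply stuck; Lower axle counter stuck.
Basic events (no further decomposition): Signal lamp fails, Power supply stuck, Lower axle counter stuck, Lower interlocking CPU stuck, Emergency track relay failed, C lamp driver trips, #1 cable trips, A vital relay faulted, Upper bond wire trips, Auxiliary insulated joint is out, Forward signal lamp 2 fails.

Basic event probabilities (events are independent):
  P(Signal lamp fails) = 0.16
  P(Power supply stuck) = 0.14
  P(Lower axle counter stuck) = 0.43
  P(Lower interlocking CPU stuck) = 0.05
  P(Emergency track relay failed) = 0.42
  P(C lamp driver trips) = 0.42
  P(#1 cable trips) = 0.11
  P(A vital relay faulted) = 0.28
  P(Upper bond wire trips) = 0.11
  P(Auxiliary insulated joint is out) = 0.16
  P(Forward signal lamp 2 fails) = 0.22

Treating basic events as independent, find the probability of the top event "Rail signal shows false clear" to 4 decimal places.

P(Detection branch unavailable) [AND] = 0.16 × 0.14 × 0.43 = 0.009632
P(Power stage unavailable) [OR] = 1 − (1−0.009632) × (1−0.05) = 0.059150
P(Signal drive fails) [AND] = 0.42 × 0.42 × 0.11 = 0.019404
P(Interlocking logic unavailable) [OR] = 1 − (1−0.28) × (1−0.11) × (1−0.16) × (1−0.22) = 0.580148
P(Vital path inoperative) [AND] = 0.019404 × 0.580148 = 0.011257
P(Rail signal shows false clear) [OR] = 1 − (1−0.059150) × (1−0.011257) = 0.069741
Rounded to 4 decimal places: P(Rail signal shows false clear) ≈ 0.0697.

0.0697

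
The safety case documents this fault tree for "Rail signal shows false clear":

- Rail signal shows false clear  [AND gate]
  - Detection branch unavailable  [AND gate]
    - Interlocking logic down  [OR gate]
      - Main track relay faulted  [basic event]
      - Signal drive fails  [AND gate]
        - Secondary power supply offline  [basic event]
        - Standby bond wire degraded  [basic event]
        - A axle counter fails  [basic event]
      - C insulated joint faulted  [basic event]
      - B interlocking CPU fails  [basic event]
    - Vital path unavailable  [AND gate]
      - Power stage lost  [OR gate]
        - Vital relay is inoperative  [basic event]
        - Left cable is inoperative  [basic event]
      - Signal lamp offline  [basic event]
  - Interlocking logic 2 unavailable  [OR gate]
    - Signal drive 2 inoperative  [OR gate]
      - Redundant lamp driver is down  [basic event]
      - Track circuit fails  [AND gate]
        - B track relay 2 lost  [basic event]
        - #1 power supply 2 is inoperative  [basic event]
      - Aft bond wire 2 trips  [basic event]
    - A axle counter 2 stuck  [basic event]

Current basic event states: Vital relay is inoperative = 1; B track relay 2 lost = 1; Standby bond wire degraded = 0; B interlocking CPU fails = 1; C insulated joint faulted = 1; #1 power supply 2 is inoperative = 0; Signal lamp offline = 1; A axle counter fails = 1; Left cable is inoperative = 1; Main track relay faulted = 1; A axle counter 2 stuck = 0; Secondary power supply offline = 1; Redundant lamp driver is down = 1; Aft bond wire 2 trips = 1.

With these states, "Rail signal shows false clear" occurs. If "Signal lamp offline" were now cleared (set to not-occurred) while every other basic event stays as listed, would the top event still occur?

No

Counterfactual: set "Signal lamp offline" to not occurred.
Signal drive fails [AND]: Secondary power supply offline=occurs, Standby bond wire degraded=not, A axle counter fails=occurs → not all inputs occur → does not occur.
Interlocking logic down [OR]: Main track relay faulted=occurs, Signal drive fails=not, C insulated joint faulted=occurs, B interlocking CPU fails=occurs → at least one input occurs → occurs.
Power stage lost [OR]: Vital relay is inoperative=occurs, Left cable is inoperative=occurs → at least one input occurs → occurs.
Vital path unavailable [AND]: Power stage lost=occurs, Signal lamp offline=not → not all inputs occur → does not occur.
Detection branch unavailable [AND]: Interlocking logic down=occurs, Vital path unavailable=not → not all inputs occur → does not occur.
Track circuit fails [AND]: B track relay 2 lost=occurs, #1 power supply 2 is inoperative=not → not all inputs occur → does not occur.
Signal drive 2 inoperative [OR]: Redundant lamp driver is down=occurs, Track circuit fails=not, Aft bond wire 2 trips=occurs → at least one input occurs → occurs.
Interlocking logic 2 unavailable [OR]: Signal drive 2 inoperative=occurs, A axle counter 2 stuck=not → at least one input occurs → occurs.
Rail signal shows false clear [AND]: Detection branch unavailable=not, Interlocking logic 2 unavailable=occurs → not all inputs occur → does not occur.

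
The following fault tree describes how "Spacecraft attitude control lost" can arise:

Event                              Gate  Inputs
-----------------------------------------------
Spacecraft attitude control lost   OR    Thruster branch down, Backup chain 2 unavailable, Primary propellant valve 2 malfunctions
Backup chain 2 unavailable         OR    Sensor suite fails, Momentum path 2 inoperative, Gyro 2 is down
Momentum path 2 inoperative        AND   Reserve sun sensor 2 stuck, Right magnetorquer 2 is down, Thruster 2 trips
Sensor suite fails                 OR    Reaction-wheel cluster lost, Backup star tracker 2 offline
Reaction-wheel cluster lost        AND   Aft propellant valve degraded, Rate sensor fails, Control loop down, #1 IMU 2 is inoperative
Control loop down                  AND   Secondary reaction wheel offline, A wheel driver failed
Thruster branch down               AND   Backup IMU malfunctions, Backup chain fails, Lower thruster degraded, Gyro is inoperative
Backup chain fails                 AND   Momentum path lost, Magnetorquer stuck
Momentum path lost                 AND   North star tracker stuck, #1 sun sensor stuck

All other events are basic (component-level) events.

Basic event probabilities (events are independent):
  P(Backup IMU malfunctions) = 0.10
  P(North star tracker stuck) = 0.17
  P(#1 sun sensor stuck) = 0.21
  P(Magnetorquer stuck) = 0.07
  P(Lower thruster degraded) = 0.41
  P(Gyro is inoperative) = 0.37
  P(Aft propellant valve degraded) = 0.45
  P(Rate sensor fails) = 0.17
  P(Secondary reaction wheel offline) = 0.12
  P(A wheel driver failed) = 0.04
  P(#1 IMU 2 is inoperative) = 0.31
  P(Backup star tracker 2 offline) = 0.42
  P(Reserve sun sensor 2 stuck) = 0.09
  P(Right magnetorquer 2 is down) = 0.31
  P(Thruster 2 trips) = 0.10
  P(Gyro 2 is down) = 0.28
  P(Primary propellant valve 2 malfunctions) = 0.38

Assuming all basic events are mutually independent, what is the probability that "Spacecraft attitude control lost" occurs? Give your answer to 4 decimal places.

P(Momentum path lost) [AND] = 0.17 × 0.21 = 0.035700
P(Backup chain fails) [AND] = 0.035700 × 0.07 = 0.002499
P(Thruster branch down) [AND] = 0.10 × 0.002499 × 0.41 × 0.37 = 0.000038
P(Control loop down) [AND] = 0.12 × 0.04 = 0.004800
P(Reaction-wheel cluster lost) [AND] = 0.45 × 0.17 × 0.004800 × 0.31 = 0.000114
P(Sensor suite fails) [OR] = 1 − (1−0.000114) × (1−0.42) = 0.420066
P(Momentum path 2 inoperative) [AND] = 0.09 × 0.31 × 0.10 = 0.002790
P(Backup chain 2 unavailable) [OR] = 1 − (1−0.420066) × (1−0.002790) × (1−0.28) = 0.583612
P(Spacecraft attitude control lost) [OR] = 1 − (1−0.000038) × (1−0.583612) × (1−0.38) = 0.741849
Rounded to 4 decimal places: P(Spacecraft attitude control lost) ≈ 0.7418.

0.7418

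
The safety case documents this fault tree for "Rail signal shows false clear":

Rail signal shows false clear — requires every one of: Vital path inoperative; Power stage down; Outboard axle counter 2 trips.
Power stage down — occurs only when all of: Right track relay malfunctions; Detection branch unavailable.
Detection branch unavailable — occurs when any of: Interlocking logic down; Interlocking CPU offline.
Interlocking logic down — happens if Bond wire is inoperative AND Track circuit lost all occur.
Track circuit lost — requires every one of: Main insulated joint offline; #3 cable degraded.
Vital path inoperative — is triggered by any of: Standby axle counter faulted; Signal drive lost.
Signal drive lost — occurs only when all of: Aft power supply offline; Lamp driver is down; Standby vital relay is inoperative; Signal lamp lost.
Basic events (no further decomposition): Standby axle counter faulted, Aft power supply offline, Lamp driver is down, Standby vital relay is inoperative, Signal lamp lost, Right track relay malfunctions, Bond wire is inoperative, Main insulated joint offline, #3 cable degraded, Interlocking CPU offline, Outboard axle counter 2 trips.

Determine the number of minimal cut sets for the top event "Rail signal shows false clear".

4

Signal drive lost [AND]: one cut set from each child combined → 1 × 1 × 1 × 1 = 1 cut set(s).
Vital path inoperative [OR]: union of children's cut sets → 2 cut set(s).
Track circuit lost [AND]: one cut set from each child combined → 1 × 1 = 1 cut set(s).
Interlocking logic down [AND]: one cut set from each child combined → 1 × 1 = 1 cut set(s).
Detection branch unavailable [OR]: union of children's cut sets → 2 cut set(s).
Power stage down [AND]: one cut set from each child combined → 1 × 2 = 2 cut set(s).
Rail signal shows false clear [AND]: one cut set from each child combined → 2 × 2 × 1 = 4 cut set(s).
Minimal cut sets: {#3 cable degraded, Bond wire is inoperative, Main insulated joint offline, Outboard axle counter 2 trips, Right track relay malfunctions, Standby axle counter faulted}; {Interlocking CPU offline, Outboard axle counter 2 trips, Right track relay malfunctions, Standby axle counter faulted}; {#3 cable degraded, Aft power supply offline, Bond wire is inoperative, Lamp driver is down, Main insulated joint offline, Outboard axle counter 2 trips, Right track relay malfunctions, Signal lamp lost, Standby vital relay is inoperative}; {Aft power supply offline, Interlocking CPU offline, Lamp driver is down, Outboard axle counter 2 trips, Right track relay malfunctions, Signal lamp lost, Standby vital relay is inoperative}.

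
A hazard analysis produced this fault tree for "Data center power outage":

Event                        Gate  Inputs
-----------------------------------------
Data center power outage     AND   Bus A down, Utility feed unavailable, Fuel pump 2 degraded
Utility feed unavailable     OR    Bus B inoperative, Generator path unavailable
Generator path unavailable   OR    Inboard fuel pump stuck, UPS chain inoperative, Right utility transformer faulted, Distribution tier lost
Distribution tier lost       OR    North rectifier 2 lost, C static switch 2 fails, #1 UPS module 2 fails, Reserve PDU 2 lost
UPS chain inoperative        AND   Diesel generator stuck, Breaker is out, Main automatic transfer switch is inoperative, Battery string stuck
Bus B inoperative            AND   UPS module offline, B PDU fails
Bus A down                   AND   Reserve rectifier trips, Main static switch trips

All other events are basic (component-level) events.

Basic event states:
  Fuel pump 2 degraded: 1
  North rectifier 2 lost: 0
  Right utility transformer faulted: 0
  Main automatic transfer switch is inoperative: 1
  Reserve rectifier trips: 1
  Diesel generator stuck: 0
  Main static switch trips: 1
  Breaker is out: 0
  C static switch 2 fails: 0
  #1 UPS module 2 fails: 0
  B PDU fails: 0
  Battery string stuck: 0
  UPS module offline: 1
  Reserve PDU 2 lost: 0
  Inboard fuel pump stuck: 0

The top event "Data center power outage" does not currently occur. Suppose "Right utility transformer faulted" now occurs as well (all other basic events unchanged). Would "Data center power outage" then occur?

Yes

Counterfactual: set "Right utility transformer faulted" to occurred.
Bus A down [AND]: Reserve rectifier trips=occurs, Main static switch trips=occurs → all inputs occur → occurs.
Bus B inoperative [AND]: UPS module offline=occurs, B PDU fails=not → not all inputs occur → does not occur.
UPS chain inoperative [AND]: Diesel generator stuck=not, Breaker is out=not, Main automatic transfer switch is inoperative=occurs, Battery string stuck=not → not all inputs occur → does not occur.
Distribution tier lost [OR]: North rectifier 2 lost=not, C static switch 2 fails=not, #1 UPS module 2 fails=not, Reserve PDU 2 lost=not → no input occurs → does not occur.
Generator path unavailable [OR]: Inboard fuel pump stuck=not, UPS chain inoperative=not, Right utility transformer faulted=occurs, Distribution tier lost=not → at least one input occurs → occurs.
Utility feed unavailable [OR]: Bus B inoperative=not, Generator path unavailable=occurs → at least one input occurs → occurs.
Data center power outage [AND]: Bus A down=occurs, Utility feed unavailable=occurs, Fuel pump 2 degraded=occurs → all inputs occur → occurs.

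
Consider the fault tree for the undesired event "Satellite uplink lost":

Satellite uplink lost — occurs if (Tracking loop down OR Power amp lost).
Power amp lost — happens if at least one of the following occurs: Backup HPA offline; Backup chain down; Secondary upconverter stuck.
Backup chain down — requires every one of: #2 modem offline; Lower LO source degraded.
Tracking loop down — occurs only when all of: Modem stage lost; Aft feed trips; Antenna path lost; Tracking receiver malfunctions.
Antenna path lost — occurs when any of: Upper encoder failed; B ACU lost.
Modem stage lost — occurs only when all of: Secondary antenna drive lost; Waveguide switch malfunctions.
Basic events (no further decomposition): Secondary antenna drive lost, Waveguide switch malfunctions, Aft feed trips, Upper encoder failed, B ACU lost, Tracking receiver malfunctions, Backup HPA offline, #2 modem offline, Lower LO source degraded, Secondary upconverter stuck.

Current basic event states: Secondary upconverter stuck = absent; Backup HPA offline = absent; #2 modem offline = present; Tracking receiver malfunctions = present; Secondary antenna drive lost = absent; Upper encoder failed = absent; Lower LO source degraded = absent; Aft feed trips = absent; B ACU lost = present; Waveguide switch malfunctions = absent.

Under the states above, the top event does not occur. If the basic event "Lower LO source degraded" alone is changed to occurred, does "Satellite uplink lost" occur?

Yes

Counterfactual: set "Lower LO source degraded" to occurred.
Modem stage lost [AND]: Secondary antenna drive lost=not, Waveguide switch malfunctions=not → not all inputs occur → does not occur.
Antenna path lost [OR]: Upper encoder failed=not, B ACU lost=occurs → at least one input occurs → occurs.
Tracking loop down [AND]: Modem stage lost=not, Aft feed trips=not, Antenna path lost=occurs, Tracking receiver malfunctions=occurs → not all inputs occur → does not occur.
Backup chain down [AND]: #2 modem offline=occurs, Lower LO source degraded=occurs → all inputs occur → occurs.
Power amp lost [OR]: Backup HPA offline=not, Backup chain down=occurs, Secondary upconverter stuck=not → at least one input occurs → occurs.
Satellite uplink lost [OR]: Tracking loop down=not, Power amp lost=occurs → at least one input occurs → occurs.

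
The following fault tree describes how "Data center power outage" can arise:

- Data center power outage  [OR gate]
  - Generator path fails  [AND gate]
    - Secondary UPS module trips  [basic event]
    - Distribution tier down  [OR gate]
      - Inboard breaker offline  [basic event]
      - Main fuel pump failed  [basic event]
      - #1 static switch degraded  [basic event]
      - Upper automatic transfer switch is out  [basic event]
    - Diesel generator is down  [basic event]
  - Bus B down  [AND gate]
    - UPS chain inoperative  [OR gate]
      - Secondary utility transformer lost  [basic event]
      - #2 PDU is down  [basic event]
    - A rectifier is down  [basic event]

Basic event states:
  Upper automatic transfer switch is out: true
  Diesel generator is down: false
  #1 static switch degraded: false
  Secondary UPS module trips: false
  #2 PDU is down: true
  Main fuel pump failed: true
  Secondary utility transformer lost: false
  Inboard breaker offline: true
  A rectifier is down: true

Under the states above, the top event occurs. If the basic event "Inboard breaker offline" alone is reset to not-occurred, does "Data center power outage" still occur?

Counterfactual: set "Inboard breaker offline" to not occurred.
Distribution tier down [OR]: Inboard breaker offline=not, Main fuel pump failed=occurs, #1 static switch degraded=not, Upper automatic transfer switch is out=occurs → at least one input occurs → occurs.
Generator path fails [AND]: Secondary UPS module trips=not, Distribution tier down=occurs, Diesel generator is down=not → not all inputs occur → does not occur.
UPS chain inoperative [OR]: Secondary utility transformer lost=not, #2 PDU is down=occurs → at least one input occurs → occurs.
Bus B down [AND]: UPS chain inoperative=occurs, A rectifier is down=occurs → all inputs occur → occurs.
Data center power outage [OR]: Generator path fails=not, Bus B down=occurs → at least one input occurs → occurs.

Yes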